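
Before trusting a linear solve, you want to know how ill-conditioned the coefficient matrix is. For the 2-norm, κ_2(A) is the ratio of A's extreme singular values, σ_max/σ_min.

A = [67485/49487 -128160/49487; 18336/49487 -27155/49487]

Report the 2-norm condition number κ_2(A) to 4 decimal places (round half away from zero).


AᵀA = [2909241/1456849 -5441280/1456849; -5441280/1456849 10209625/1456849]; tr = 45394/5041, det = 225/5041
eigenvalues of AᵀA: λ = (tr ± √(tr²−4·det))/2 = 9, 25/5041
κ = σ_max/σ_min = 3/(5/71) = 42.6000

42.6000


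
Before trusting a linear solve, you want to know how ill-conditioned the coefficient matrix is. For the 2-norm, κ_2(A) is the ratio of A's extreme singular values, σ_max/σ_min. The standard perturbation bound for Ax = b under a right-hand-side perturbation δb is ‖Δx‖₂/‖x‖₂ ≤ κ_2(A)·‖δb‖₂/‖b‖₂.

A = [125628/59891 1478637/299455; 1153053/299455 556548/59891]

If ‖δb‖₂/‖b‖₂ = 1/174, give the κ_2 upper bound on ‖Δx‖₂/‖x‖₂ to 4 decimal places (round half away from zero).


1.5575

AᵀA = [5965713081/310288225 572655744/12411529; 572655744/12411529 34359893721/310288225]; tr = 238613058/1836025, det = 10556001/45900625
char-poly roots: 3249/25 and 3249/1836025
κ = σ_max/σ_min = (57/5)/(57/1355) = 271.0000
bound on ‖Δx‖/‖x‖: κ·ε = 271.0000·1/174 = 1.5575


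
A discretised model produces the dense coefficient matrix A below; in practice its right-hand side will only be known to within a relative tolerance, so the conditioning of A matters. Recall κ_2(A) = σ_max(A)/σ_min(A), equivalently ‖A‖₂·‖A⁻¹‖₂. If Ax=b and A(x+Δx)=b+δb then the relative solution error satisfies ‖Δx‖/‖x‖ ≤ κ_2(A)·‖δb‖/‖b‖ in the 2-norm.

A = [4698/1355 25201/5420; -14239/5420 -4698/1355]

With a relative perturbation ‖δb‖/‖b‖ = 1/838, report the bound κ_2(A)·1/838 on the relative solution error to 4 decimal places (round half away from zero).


form AᵀA = [111177677/5875280 9264456/367205; 9264456/367205 197645933/5875280] with trace 30882361/587528 and determinant 707281/18800896
eigenvalues of AᵀA: λ = (tr ± √(tr²−4·det))/2 = 841/16, 841/1175056
κ = σ_max/σ_min = (29/4)/(29/1084) = 271.0000
bound on ‖Δx‖/‖x‖: κ·ε = 271.0000·1/838 = 0.3234

0.3234


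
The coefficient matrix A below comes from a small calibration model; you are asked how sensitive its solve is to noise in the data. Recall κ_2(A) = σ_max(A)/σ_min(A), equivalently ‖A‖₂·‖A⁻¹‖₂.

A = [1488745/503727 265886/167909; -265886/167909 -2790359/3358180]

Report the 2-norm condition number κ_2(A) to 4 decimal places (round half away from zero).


M = AᵀA = [9870657301/877996161 17547545399/2926653870; 17547545399/2926653870 124789790129/39022051600]. tr(M)=17547996649/1215219600, det(M)=130321/48608784
solving λ² − 17547996649/1215219600·λ + 130321/48608784 = 0 gives λ = 361/25, 9025/48608784
σ_max=√(361/25)=(19/5), σ_min=√(9025/48608784)=(95/6972) → κ = 278.8800

278.8800


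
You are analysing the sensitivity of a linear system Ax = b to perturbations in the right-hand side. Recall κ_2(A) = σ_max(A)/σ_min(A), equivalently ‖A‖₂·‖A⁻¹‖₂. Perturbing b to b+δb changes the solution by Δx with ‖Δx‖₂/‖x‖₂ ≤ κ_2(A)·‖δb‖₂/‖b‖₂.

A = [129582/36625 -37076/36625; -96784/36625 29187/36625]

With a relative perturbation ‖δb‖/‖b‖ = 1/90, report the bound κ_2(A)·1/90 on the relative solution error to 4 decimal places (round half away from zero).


M = AᵀA = [5231727476/268278125 -1525843368/268278125; -1525843368/268278125 445302149/268278125]. tr(M)=45416237/2146225, det(M)=1119364/53655625
solving λ² − 45416237/2146225·λ + 1119364/53655625 = 0 gives λ = 529/25, 2116/2146225
σ_max=√(529/25)=(23/5), σ_min=√(2116/2146225)=(46/1465) → κ = 146.5000
κ_2(A)·‖δb‖/‖b‖ = 1.6278

1.6278


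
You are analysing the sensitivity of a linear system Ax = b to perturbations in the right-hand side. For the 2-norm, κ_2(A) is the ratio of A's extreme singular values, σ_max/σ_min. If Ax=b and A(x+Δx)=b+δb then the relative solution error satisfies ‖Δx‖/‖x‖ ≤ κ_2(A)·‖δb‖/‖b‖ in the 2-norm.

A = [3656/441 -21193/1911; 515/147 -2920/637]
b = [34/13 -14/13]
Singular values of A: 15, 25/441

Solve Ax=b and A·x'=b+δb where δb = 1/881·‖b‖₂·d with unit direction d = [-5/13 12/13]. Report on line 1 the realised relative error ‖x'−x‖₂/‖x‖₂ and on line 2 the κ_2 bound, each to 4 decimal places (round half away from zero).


0.0016
0.3003

σ_max = 15, σ_min = 25/441
κ_2(A) = 15 / (25/441) = 264.6000
worst-case relative error ≤ 264.6000 × 1/881 = 0.3003
solve Ax = b  →  x = [-28.1440 -21.2747]
‖b‖₂ = 2.8284 and ‖x‖₂ = 35.2803
δb = ε·‖b‖·d = [-0.0012 0.0030]; solving A·Δx = δb gives ‖Δx‖ = 0.0566
realised ‖Δx‖/‖x‖ = 0.0016
so the bound overstates the realised error by a factor of ≈ 187.1018 (computed from the unrounded values)


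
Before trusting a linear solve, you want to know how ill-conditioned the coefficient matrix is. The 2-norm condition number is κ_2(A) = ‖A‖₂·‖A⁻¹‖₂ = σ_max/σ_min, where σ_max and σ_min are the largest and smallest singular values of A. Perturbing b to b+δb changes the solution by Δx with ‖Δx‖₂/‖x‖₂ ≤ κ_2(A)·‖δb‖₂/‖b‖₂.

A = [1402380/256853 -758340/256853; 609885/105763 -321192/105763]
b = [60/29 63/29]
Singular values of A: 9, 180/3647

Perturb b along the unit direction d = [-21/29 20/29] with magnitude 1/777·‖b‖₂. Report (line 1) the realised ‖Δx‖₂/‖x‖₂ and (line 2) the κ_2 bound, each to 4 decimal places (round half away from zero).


from the listed singular values, σ₁ = 9, σ_n = 180/3647
κ_2(A) = 9 / (180/3647) = 182.3500
bound on ‖Δx‖/‖x‖: κ·ε = 182.3500·1/777 = 0.2347
solve Ax = b  →  x = [0.2941 -0.1569]
2-norm of b is 3.0000; of x, 0.3333
with δb = [-0.0028 0.0027], A·Δx = δb → ‖Δx‖ = 0.0782
relative error = 0.2347
realised/bound = 1 exactly: the bound is attained for this b and d

0.2347
0.2347


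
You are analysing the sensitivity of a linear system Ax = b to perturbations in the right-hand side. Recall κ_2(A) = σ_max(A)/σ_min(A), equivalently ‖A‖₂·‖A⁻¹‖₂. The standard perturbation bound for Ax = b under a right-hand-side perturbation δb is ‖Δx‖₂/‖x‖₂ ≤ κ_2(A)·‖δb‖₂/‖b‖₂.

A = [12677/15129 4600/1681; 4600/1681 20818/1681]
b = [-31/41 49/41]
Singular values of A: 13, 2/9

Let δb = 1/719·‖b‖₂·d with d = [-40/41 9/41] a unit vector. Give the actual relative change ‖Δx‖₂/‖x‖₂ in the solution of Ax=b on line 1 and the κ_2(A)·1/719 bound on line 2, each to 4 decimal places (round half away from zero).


from the listed singular values, σ₁ = 13, σ_n = 2/9
condition number: 13 ÷ (2/9) = 58.5000
κ_2(A)·‖δb‖/‖b‖ = 0.0814
solve Ax = b  →  x = [-4.3734 1.0629]
‖b‖ = 1.4142, ‖x‖ = 4.5007
re-solving with b+δb shifts x by Δx of norm 0.0089
relative error = 0.0020
realised/bound (from unrounded values) ≈ 0.0242

0.0020
0.0814


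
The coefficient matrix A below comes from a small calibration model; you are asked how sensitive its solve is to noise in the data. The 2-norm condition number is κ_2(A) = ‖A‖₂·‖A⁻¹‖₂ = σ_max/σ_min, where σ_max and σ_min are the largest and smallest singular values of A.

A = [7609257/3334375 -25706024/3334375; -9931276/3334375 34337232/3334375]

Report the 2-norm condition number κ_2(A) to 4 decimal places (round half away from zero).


AᵀA = [6261241403209/444722265625 -21464650845288/444722265625; -21464650845288/444722265625 73593806852416/444722265625]; tr = 127768077209/711555625, det = 5158686976/17788890625
solving λ² − 127768077209/711555625·λ + 5158686976/17788890625 = 0 gives λ = 4489/25, 1149184/711555625
κ = σ_max/σ_min = (67/5)/(1072/26675) = 333.4375

333.4375


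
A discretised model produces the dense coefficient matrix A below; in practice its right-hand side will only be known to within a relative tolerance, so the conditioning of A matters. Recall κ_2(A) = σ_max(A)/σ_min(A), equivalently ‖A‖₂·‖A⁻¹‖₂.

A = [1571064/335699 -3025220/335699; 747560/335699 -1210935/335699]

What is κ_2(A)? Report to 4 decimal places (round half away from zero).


37.9750

M = AᵀA = [1053633152/39225137 -1969391160/39225137; -1969391160/39225137 3695899625/39225137]. tr(M)=279384281/2307361, det(M)=23425600/2307361
solving λ² − 279384281/2307361·λ + 23425600/2307361 = 0 gives λ = 121, 193600/2307361
σ_max=√121=11, σ_min=√(193600/2307361)=(440/1519) → κ = 37.9750


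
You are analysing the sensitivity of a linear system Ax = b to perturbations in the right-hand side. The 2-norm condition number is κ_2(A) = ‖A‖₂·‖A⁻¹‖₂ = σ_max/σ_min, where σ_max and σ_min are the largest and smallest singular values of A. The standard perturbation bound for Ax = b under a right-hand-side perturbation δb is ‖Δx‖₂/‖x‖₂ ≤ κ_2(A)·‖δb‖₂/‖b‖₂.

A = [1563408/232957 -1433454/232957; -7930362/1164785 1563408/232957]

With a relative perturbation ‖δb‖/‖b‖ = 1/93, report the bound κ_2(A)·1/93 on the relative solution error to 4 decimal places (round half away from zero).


0.5957

form AᵀA = [147439662084/1613227225 -28066300416/322645445; -28066300416/322645445 5349625380/64529089] with trace 334340424/1918225 and determinant 18974736/1918225
solving λ² − 334340424/1918225·λ + 18974736/1918225 = 0 gives λ = 4356/25, 4356/76729
σ_max=√(4356/25)=(66/5), σ_min=√(4356/76729)=(66/277) → κ = 55.4000
bound on ‖Δx‖/‖x‖: κ·ε = 55.4000·1/93 = 0.5957


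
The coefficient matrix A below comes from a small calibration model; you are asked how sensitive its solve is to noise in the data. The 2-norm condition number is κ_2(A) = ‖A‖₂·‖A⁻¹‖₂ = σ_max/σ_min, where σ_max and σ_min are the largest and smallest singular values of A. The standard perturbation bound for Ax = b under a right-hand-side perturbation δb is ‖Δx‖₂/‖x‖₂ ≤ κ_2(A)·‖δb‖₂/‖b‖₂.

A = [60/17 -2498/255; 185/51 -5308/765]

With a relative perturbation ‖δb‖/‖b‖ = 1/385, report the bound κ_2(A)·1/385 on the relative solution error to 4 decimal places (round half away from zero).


form AᵀA = [66625/2601 -466180/7803; -466180/7803 3373396/23409] with trace 3973021/23409 and determinant 2856100/23409
eigenvalues of AᵀA: λ = (tr ± √(tr²−4·det))/2 = 169, 16900/23409
κ_2(A) = √(λ_max/λ_min) = √(169 / (16900/23409)) = 15.3000
κ_2(A)·‖δb‖/‖b‖ = 0.0397

0.0397


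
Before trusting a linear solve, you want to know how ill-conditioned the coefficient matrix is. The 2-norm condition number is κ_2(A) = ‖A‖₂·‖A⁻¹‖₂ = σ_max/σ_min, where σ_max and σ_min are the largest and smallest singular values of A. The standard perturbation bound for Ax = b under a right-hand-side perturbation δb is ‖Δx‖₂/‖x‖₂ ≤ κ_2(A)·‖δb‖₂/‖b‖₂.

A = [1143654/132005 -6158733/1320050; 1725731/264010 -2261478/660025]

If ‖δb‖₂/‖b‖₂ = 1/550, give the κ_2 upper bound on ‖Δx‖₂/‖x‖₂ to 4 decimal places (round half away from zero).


M = AᵀA = [328397014849/2788051204 -218923246416/3485064005; -218923246416/3485064005 2335484925729/69701280100]. tr(M)=18244654493/120590450, det(M)=25431849/38588944
eigenvalues of AᵀA: λ = (tr ± √(tr²−4·det))/2 = 15129/100, 42025/9647236
σ_max=√(15129/100)=(123/10), σ_min=√(42025/9647236)=(205/3106) → κ = 186.3600
perturbation bound = 186.3600·1/550 = 0.3388

0.3388


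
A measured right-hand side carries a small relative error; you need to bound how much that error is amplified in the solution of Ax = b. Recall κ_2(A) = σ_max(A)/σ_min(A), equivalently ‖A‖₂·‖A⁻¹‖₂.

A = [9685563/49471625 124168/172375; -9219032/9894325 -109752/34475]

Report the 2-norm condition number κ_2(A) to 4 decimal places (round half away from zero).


241.3250

form AᵀA = [1319794114249/1455943890625 646288219224/207991984375; 646288219224/207991984375 316555229824/29713140625] with trace 26929600601/2329510225 and determinant 5345344/2329510225
char-poly roots: 289/25 and 18496/93180409
κ_2(A) = √(λ_max/λ_min) = √((289/25) / (18496/93180409)) = 241.3250


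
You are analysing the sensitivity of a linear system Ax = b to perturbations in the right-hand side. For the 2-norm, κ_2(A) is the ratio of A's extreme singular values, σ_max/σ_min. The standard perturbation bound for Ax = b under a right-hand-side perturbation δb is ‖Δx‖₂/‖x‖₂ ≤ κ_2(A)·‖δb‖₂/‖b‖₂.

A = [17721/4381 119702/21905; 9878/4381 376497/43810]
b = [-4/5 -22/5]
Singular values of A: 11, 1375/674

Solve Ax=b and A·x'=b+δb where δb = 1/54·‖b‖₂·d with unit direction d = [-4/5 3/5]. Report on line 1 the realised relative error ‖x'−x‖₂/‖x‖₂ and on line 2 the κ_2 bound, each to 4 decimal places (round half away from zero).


from the listed singular values, σ₁ = 11, σ_n = 1375/674
κ_2(A) = 11 / (1375/674) = 5.3920
bound on ‖Δx‖/‖x‖: κ·ε = 5.3920·1/54 = 0.0999
solve Ax = b  →  x = [0.7651 -0.7127]
‖b‖ = 4.4721, ‖x‖ = 1.0456
re-solving with b+δb shifts x by Δx of norm 0.0406
realised ‖Δx‖/‖x‖ = 0.0388
realised/bound (from unrounded values) ≈ 0.3888

0.0388
0.0999


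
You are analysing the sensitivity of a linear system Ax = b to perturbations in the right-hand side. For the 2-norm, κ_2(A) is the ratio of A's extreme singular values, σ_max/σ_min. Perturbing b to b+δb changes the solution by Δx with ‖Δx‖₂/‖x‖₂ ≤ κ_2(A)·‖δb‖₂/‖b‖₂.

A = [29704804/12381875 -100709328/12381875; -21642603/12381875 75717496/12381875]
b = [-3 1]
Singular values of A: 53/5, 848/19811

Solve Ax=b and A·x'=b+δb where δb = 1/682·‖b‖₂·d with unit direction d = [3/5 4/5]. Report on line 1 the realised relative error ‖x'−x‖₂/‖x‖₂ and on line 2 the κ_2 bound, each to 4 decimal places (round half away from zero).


0.0046
0.3631

from the listed singular values, σ₁ = 53/5, σ_n = 848/19811
κ_2(A) = (53/5) / (848/19811) = 247.6375
κ_2(A)·‖δb‖/‖b‖ = 0.3631
solve Ax = b  →  x = [-22.5068 -6.2697]
‖b‖ = 3.1623, ‖x‖ = 23.3637
with δb = [0.0028 0.0037], A·Δx = δb → ‖Δx‖ = 0.1083
relative error = 0.0046
so the bound overstates the realised error by a factor of ≈ 78.3156 (computed from the unrounded values)


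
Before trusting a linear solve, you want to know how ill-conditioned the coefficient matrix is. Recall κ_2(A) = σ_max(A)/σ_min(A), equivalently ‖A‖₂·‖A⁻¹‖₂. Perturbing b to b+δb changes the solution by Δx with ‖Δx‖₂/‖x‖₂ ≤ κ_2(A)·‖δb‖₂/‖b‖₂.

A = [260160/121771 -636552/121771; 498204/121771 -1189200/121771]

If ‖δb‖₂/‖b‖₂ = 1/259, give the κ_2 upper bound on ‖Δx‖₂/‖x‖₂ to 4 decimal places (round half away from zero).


M = AᵀA = [1093046544/51308569 -2623078080/51308569; -2623078080/51308569 6295484736/51308569]. tr(M)=43719120/303601, det(M)=82944/303601
λ_max, λ_min = (43719120/303601 ± √1911260726049024/92173567201)/2 = 144, 576/303601
κ = σ_max/σ_min = 12/(24/551) = 275.5000
κ_2(A)·‖δb‖/‖b‖ = 1.0637

1.0637


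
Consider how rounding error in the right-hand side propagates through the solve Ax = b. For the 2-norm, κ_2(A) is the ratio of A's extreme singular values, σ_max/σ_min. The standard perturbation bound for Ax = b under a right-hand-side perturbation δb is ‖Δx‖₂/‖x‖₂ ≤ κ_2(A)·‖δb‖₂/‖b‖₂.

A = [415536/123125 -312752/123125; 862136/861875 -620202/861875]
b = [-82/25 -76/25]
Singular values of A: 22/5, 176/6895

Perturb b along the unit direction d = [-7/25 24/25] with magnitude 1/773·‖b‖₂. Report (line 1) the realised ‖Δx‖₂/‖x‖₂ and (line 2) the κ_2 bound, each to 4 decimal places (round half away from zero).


0.0029
0.2230

σ_max = 22/5, σ_min = 176/6895
condition number: (22/5) ÷ (176/6895) = 172.3750
perturbation bound = 172.3750·1/773 = 0.2230
solve Ax = b  →  x = [-47.7386 -62.1364]
2-norm of b is 4.4721; of x, 78.3575
Δx = A⁻¹·δb where δb = 1/773·4.4721·d; ‖Δx‖ = 0.2267
relative error = 0.0029
realised/bound (from unrounded values) ≈ 0.0130


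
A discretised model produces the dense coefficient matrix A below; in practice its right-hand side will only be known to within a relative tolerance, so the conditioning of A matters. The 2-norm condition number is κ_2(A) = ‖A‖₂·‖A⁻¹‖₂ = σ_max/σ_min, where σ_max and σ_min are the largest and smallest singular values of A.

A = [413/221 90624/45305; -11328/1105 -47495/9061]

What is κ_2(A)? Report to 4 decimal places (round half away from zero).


13.0000

form AᵀA = [132587809/1221025 14035392/244205; 14035392/244205 38433721/1221025] with trace 118354/845 and determinant 12117361/105625
eigenvalues of AᵀA: λ = (tr ± √(tr²−4·det))/2 = 3481/25, 3481/4225
κ_2(A) = √(λ_max/λ_min) = √((3481/25) / (3481/4225)) = 13.0000


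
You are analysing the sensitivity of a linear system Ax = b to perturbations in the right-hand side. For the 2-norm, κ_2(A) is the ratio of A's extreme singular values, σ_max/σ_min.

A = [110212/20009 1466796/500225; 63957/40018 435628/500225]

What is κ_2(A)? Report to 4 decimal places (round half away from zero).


382.5250

form AᵀA = [52677237625/1601440324 7023570030/400360081; 7023570030/400360081 3746019616/400360081] with trace 234122201/5541316 and determinant 16900/1385329
eigenvalues of AᵀA: λ = (tr ± √(tr²−4·det))/2 = 169/4, 400/1385329
κ = σ_max/σ_min = (13/2)/(20/1177) = 382.5250


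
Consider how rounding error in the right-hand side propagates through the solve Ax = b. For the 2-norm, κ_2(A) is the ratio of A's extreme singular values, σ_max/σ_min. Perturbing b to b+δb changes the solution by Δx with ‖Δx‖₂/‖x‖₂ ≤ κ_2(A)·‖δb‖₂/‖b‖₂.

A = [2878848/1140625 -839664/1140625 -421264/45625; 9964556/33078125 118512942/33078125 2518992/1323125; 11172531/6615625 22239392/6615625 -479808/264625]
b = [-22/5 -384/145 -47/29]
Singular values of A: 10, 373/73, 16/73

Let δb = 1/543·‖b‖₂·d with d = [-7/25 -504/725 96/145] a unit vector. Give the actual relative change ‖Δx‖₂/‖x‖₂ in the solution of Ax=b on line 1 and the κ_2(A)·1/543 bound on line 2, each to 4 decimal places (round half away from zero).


largest singular value 10, smallest 16/73
κ = σ_max/σ_min = 10/(16/73) = 45.6250
κ_2(A)·‖δb‖/‖b‖ = 0.0840
solve Ax = b  →  x = [8.1377 -2.9851 2.9390]
‖b‖ = 5.3852, ‖x‖ = 9.1526
with δb = [-0.0028 -0.0069 0.0066], A·Δx = δb → ‖Δx‖ = 0.0452
realised ‖Δx‖/‖x‖ = 0.0049
so the bound overstates the realised error by a factor of ≈ 16.9960 (computed from the unrounded values)

0.0049
0.0840


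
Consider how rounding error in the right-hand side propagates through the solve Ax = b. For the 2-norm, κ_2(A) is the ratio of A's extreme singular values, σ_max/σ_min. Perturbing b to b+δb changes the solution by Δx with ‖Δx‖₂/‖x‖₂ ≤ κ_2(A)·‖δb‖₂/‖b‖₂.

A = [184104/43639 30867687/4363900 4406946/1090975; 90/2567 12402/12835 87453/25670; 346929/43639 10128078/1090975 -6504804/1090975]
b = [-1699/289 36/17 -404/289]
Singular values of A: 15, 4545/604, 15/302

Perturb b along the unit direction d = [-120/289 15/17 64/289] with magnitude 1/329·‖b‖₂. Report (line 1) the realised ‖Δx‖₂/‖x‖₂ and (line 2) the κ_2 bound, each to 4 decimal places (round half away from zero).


0.0049
0.9179

largest singular value 15, smallest 15/302
κ_2(A) = 15 / (15/302) = 302.0000
worst-case relative error ≤ 302.0000 × 1/329 = 0.9179
solve Ax = b  →  x = [64.2667 -46.7036 13.2066]
2-norm of b is 6.4031; of x, 80.5348
re-solving with b+δb shifts x by Δx of norm 0.3918
relative error = 0.0049
so the bound overstates the realised error by a factor of ≈ 188.6613 (computed from the unrounded values)


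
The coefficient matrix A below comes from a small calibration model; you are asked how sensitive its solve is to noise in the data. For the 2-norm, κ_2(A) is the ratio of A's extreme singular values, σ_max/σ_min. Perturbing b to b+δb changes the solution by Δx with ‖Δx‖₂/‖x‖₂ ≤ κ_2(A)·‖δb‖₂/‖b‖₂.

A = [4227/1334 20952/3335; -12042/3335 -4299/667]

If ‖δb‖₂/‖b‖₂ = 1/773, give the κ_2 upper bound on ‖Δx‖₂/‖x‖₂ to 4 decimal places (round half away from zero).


M = AᵀA = [1220841/52900 22842/529; 22842/529 1071369/13225]. tr(M)=5506317/52900, det(M)=6765201/1322500
char-poly roots: 2601/25 and 2601/52900
so κ_2 = √((2601/25) / (2601/52900)) = 46.0000
bound on ‖Δx‖/‖x‖: κ·ε = 46.0000·1/773 = 0.0595

0.0595


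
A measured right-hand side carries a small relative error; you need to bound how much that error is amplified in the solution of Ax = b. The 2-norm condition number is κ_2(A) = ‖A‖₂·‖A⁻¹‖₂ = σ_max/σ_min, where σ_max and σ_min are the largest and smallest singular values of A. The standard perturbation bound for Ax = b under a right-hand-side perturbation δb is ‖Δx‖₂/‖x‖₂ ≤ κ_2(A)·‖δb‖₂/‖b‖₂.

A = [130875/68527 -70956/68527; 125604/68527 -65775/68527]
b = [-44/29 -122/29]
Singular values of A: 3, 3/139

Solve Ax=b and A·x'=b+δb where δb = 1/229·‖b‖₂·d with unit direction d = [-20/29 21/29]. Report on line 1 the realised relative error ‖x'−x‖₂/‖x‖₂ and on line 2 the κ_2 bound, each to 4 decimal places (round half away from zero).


largest singular value 3, smallest 3/139
condition number: 3 ÷ (3/139) = 139.0000
perturbation bound = 139.0000·1/229 = 0.6070
solve Ax = b  →  x = [-44.7843 -81.1373]
2-norm of b is 4.4721; of x, 92.6763
with δb = [-0.0135 0.0141], A·Δx = δb → ‖Δx‖ = 0.9048
relative error = 0.0098
so the bound overstates the realised error by a factor of ≈ 62.1691 (computed from the unrounded values)

0.0098
0.6070


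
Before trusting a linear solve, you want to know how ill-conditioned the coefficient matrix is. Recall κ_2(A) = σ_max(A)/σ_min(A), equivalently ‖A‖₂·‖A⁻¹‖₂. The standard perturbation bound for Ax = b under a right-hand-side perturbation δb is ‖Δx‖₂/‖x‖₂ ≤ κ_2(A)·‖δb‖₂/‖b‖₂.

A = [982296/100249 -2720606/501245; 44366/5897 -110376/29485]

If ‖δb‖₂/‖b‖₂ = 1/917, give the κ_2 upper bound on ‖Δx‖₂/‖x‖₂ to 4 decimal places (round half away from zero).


M = AᵀA = [1533756256900/10049862001 -817531303680/10049862001; -817531303680/10049862001 436901757796/10049862001]. tr(M)=6818885864/34774609, det(M)=600250000/34774609
eigenvalues of AᵀA: λ = (tr ± √(tr²−4·det))/2 = 196, 3062500/34774609
so κ_2 = √(196 / (3062500/34774609)) = 47.1760
bound on ‖Δx‖/‖x‖: κ·ε = 47.1760·1/917 = 0.0514

0.0514


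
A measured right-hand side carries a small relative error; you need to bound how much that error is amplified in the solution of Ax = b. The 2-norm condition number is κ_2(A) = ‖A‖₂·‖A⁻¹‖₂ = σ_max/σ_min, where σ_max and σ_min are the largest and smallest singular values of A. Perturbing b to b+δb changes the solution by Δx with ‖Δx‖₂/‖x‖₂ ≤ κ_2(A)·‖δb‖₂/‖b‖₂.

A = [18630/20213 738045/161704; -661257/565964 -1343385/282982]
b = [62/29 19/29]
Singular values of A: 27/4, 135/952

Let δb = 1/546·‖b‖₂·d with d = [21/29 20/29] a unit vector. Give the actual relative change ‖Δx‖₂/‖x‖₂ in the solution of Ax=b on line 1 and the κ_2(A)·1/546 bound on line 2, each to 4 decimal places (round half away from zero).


largest singular value 27/4, smallest 135/952
condition number: (27/4) ÷ (135/952) = 47.6000
κ_2(A)·‖δb‖/‖b‖ = 0.0872
solve Ax = b  →  x = [-13.7272 3.2405]
‖b‖ = 2.2361, ‖x‖ = 14.1045
δb = ε·‖b‖·d = [0.0030 0.0028]; solving A·Δx = δb gives ‖Δx‖ = 0.0289
dividing the unrounded norms, ‖Δx‖/‖x‖ = 0.0020
so the bound overstates the realised error by a factor of ≈ 42.5771 (computed from the unrounded values)

0.0020
0.0872


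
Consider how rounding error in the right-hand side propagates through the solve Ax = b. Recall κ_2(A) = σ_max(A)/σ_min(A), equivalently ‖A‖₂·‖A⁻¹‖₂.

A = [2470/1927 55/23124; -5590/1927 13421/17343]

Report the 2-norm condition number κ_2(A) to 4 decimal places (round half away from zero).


form AᵀA = [37349000/3713329 -149843005/66839922; -149843005/66839922 2881999081/4812474384] with trace 30509401/2862864 and determinant 714025/715716
char-poly roots: 169/16 and 16900/178929
σ_max=√(169/16)=(13/4), σ_min=√(16900/178929)=(130/423) → κ = 10.5750

10.5750


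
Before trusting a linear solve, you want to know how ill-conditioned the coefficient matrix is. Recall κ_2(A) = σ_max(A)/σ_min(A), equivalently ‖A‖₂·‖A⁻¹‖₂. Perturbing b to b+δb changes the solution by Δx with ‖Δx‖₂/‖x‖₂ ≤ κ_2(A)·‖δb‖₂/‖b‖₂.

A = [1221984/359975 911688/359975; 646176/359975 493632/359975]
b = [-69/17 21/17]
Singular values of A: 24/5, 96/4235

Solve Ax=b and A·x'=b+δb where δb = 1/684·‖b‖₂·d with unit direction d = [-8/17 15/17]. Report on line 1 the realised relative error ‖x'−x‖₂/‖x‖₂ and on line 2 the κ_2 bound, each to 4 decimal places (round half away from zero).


σ_max = 24/5, σ_min = 96/4235
κ_2(A) = (24/5) / (96/4235) = 211.7500
bound on ‖Δx‖/‖x‖: κ·ε = 211.7500·1/684 = 0.3096
solve Ax = b  →  x = [-79.9063 105.5000]
‖b‖ = 4.2426, ‖x‖ = 132.3452
re-solving with b+δb shifts x by Δx of norm 0.2736
dividing the unrounded norms, ‖Δx‖/‖x‖ = 0.0021
so the bound overstates the realised error by a factor of ≈ 149.7315 (computed from the unrounded values)

0.0021
0.3096


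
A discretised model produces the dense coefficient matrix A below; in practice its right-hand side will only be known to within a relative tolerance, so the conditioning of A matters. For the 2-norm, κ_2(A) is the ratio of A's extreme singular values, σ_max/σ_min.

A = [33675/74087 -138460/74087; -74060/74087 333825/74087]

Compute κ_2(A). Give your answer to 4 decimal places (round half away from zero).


139.0000

M = AᵀA = [39165025/32478601 -173880000/32478601; -173880000/32478601 772842025/32478601]. tr(M)=483050/19321, det(M)=625/19321
char-poly roots: 25 and 25/19321
κ = σ_max/σ_min = 5/(5/139) = 139.0000


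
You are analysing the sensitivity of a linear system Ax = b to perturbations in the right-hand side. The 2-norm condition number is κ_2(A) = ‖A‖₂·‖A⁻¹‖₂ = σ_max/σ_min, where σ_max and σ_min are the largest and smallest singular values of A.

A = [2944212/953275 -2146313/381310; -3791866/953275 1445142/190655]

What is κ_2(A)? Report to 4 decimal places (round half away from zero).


112.1500

M = AᵀA = [921865282516/36349329025 -345575402406/7269865805; -345575402406/7269865805 518416043785/5815892644]. tr(M)=57605059601/503104900, det(M)=131079601/125776225
char-poly roots: 11449/100 and 45796/5031049
κ = σ_max/σ_min = (107/10)/(214/2243) = 112.1500


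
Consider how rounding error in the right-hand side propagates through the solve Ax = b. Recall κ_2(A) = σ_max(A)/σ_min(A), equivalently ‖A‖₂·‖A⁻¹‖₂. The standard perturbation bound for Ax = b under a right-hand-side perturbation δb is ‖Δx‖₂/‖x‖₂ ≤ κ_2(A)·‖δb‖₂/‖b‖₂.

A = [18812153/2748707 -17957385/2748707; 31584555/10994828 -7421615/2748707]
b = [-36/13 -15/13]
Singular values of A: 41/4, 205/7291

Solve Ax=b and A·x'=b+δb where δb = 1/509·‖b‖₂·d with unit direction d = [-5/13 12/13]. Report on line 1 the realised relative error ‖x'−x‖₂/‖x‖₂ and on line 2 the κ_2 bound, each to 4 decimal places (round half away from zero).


from the listed singular values, σ₁ = 41/4, σ_n = 205/7291
κ_2(A) = (41/4) / (205/7291) = 364.5500
bound on ‖Δx‖/‖x‖: κ·ε = 364.5500·1/509 = 0.7162
solve Ax = b  →  x = [-0.2119 0.2019]
‖b‖ = 3.0000, ‖x‖ = 0.2927
with δb = [-0.0023 0.0054], A·Δx = δb → ‖Δx‖ = 0.2096
relative error = 0.7162
tightness: 0.7162 against a bound of 0.7162; the bound is attained (ratio 1)

0.7162
0.7162


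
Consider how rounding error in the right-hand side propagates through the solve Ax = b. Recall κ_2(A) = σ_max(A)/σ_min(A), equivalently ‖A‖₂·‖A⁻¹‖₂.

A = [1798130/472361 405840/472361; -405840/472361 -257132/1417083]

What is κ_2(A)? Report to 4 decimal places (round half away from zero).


337.2000

AᵀA = [1202500/78961 270560/78961; 270560/78961 547984/710649]; tr = 11370484/710649, det = 1600/710649
char-poly roots: 16 and 100/710649
κ_2(A) = √(λ_max/λ_min) = √(16 / (100/710649)) = 337.2000


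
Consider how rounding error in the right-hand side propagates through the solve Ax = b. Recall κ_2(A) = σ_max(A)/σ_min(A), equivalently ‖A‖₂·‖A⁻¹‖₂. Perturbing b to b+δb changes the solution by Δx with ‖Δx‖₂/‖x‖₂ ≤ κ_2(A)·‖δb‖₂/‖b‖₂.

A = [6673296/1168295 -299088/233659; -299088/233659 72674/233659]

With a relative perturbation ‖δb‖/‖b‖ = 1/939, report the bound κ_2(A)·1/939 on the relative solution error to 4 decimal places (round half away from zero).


M = AᵀA = [27822260736/811965025 -1251982368/162393005; -1251982368/162393005 56356420/32478601]. tr(M)=17389156/483025, det(M)=9216/483025
solving λ² − 17389156/483025·λ + 9216/483025 = 0 gives λ = 36, 256/483025
so κ_2 = √(36 / (256/483025)) = 260.6250
worst-case relative error ≤ 260.6250 × 1/939 = 0.2776

0.2776


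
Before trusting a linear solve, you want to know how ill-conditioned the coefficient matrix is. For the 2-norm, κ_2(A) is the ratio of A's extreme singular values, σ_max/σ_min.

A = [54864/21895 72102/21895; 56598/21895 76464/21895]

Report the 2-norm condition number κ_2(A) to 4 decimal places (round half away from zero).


151.0000

M = AᵀA = [295524/22801 393984/22801; 393984/22801 525348/22801]. tr(M)=820872/22801, det(M)=1296/22801
λ_max, λ_min = (820872/22801 ± √673712640000/519885601)/2 = 36, 36/22801
so κ_2 = √(36 / (36/22801)) = 151.0000


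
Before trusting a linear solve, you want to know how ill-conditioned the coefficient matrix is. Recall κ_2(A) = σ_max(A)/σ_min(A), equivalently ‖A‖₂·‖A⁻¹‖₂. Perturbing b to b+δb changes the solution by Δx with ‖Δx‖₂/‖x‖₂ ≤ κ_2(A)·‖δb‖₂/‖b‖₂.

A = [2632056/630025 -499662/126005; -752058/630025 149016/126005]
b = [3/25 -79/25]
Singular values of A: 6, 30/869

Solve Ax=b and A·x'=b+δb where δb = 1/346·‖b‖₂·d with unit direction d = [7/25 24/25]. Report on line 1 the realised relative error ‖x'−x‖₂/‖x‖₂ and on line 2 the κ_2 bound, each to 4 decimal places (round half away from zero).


σ_max = 6, σ_min = 30/869
condition number: 6 ÷ (30/869) = 173.8000
bound on ‖Δx‖/‖x‖: κ·ε = 173.8000·1/346 = 0.5023
solve Ax = b  →  x = [-59.8103 -63.0425]
‖b‖ = 3.1623, ‖x‖ = 86.9002
δb = ε·‖b‖·d = [0.0026 0.0088]; solving A·Δx = δb gives ‖Δx‖ = 0.2647
relative error = 0.0030
tightness: 0.0030 against a bound of 0.5023 (unrounded ratio ≈ 0.0061)

0.0030
0.5023


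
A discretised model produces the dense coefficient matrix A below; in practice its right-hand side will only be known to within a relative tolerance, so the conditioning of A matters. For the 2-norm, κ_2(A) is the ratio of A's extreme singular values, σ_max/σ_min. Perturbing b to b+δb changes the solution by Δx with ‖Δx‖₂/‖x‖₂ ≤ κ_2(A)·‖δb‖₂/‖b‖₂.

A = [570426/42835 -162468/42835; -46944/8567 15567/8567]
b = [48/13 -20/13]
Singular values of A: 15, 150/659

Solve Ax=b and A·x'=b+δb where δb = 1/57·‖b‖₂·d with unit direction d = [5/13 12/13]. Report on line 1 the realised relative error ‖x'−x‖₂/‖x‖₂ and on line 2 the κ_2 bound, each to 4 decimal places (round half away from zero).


1.1561
1.1561

largest singular value 15, smallest 150/659
κ_2(A) = 15 / (150/659) = 65.9000
worst-case relative error ≤ 65.9000 × 1/57 = 1.1561
solve Ax = b  →  x = [0.2560 -0.0747]
2-norm of b is 4.0000; of x, 0.2667
re-solving with b+δb shifts x by Δx of norm 0.3083
relative error = 1.1561
tightness: 1.1561 against a bound of 1.1561; the bound is attained (ratio 1)


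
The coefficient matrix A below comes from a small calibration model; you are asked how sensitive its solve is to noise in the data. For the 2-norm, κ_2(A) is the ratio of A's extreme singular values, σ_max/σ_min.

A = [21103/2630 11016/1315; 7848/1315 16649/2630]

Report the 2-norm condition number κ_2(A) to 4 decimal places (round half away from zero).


263.0000

AᵀA = [27668041/276676 7262640/69169; 7262640/69169 30503929/276676]; tr = 29085985/138338, det = 707281/1106704
λ_max, λ_min = (29085985/138338 ± √211486400375184/4784350561)/2 = 841/4, 841/276676
σ_max=√(841/4)=(29/2), σ_min=√(841/276676)=(29/526) → κ = 263.0000


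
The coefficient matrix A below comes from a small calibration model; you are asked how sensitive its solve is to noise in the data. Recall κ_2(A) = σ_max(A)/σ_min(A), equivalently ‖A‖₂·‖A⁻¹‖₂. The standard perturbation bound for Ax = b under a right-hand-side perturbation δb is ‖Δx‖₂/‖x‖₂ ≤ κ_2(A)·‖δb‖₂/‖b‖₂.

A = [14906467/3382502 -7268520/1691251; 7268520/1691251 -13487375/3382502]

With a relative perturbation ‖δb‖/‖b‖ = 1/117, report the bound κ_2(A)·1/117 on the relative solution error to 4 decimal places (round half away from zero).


0.6875

form AᵀA = [515491427329/13604423044 -122699886120/3401105761; -122699886120/3401105761 467580043225/13604423044] with trace 584465797/8088242 and determinant 52200625/64705936
eigenvalues of AᵀA: λ = (tr ± √(tr²−4·det))/2 = 289/4, 180625/16176484
σ_max=√(289/4)=(17/2), σ_min=√(180625/16176484)=(425/4022) → κ = 80.4400
κ_2(A)·‖δb‖/‖b‖ = 0.6875


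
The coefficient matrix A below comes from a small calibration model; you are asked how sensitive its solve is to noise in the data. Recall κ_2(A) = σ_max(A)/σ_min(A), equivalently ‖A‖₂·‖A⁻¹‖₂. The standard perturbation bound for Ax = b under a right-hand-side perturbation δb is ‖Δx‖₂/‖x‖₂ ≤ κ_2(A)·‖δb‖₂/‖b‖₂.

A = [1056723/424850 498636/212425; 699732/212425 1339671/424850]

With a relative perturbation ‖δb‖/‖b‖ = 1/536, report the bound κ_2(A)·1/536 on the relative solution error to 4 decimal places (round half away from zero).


0.5466

AᵀA = [123006519441/7219900900 5857323192/360995045; 5857323192/360995045 111570793209/7219900900]; tr = 5578533/171698, det = 10556001/858490000
eigenvalues of AᵀA: λ = (tr ± √(tr²−4·det))/2 = 3249/100, 3249/8584900
κ_2(A) = √(λ_max/λ_min) = √((3249/100) / (3249/8584900)) = 293.0000
κ_2(A)·‖δb‖/‖b‖ = 0.5466


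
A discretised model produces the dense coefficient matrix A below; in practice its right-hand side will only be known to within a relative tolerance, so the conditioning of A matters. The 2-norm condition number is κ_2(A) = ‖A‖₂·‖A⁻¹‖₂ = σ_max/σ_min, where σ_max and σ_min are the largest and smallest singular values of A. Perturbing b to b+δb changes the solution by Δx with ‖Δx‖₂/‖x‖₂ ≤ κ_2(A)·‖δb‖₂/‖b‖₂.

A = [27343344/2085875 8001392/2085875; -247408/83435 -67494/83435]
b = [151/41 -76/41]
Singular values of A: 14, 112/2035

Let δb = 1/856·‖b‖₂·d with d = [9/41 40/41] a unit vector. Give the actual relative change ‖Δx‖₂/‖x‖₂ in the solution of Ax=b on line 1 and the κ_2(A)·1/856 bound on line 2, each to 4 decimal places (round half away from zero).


0.0048
0.2972

σ_max = 14, σ_min = 112/2035
condition number: 14 ÷ (112/2035) = 254.3750
perturbation bound = 254.3750·1/856 = 0.2972
solve Ax = b  →  x = [5.3618 -17.3629]
‖b‖₂ = 4.1231 and ‖x‖₂ = 18.1719
Δx = A⁻¹·δb where δb = 1/856·4.1231·d; ‖Δx‖ = 0.0875
realised ‖Δx‖/‖x‖ = 0.0048
realised/bound (from unrounded values) ≈ 0.0162


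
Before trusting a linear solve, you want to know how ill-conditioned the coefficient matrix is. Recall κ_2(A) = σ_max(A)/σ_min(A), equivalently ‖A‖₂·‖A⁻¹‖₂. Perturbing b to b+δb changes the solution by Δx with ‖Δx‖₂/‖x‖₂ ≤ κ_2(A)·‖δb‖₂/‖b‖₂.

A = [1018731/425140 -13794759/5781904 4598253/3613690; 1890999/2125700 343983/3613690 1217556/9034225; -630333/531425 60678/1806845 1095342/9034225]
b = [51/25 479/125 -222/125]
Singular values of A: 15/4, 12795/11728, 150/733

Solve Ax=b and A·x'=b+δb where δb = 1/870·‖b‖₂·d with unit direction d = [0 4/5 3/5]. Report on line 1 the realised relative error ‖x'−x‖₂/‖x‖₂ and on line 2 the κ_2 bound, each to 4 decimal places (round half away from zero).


largest singular value 15/4, smallest 150/733
condition number: (15/4) ÷ (150/733) = 18.3250
perturbation bound = 18.3250·1/870 = 0.0211
solve Ax = b  →  x = [2.4757 5.8694 7.9461]
2-norm of b is 4.6904; of x, 10.1843
with δb = [0.0000 0.0043 0.0032], A·Δx = δb → ‖Δx‖ = 0.0263
relative error = 0.0026
realised/bound (from unrounded values) ≈ 0.1228

0.0026
0.0211


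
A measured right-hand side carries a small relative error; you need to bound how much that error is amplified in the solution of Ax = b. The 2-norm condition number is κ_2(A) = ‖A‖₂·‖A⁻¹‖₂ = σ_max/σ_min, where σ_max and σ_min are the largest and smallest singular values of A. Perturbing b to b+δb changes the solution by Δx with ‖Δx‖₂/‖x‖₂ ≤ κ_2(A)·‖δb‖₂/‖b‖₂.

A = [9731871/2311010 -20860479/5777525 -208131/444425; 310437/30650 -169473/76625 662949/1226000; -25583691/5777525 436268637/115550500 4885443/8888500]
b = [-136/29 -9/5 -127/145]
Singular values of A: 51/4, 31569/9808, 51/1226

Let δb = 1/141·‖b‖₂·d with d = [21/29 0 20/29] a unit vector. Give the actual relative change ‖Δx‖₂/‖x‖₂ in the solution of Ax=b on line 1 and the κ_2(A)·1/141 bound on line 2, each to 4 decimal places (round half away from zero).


0.0090
2.1738

from the listed singular values, σ₁ = 51/4, σ_n = 51/1226
condition number: (51/4) ÷ (51/1226) = 306.5000
perturbation bound = 306.5000·1/141 = 2.1738
solve Ax = b  →  x = [10.2529 25.2187 -92.2236]
‖b‖ = 5.0990, ‖x‖ = 96.1577
δb = ε·‖b‖·d = [0.0262 0.0000 0.0249]; solving A·Δx = δb gives ‖Δx‖ = 0.8693
dividing the unrounded norms, ‖Δx‖/‖x‖ = 0.0090
so the bound overstates the realised error by a factor of ≈ 240.4404 (computed from the unrounded values)


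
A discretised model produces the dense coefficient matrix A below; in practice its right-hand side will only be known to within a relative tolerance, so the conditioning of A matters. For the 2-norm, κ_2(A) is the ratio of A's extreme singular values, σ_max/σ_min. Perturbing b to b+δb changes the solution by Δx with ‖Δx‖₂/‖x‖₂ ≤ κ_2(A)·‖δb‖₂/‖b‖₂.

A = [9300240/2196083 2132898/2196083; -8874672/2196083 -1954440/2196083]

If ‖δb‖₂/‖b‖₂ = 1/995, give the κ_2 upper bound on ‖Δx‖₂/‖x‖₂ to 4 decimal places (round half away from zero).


M = AᵀA = [196497345024/5734578529 44211031200/5734578529; 44211031200/5734578529 9951355044/5734578529]. tr(M)=122813028/3411409, det(M)=82944/3411409
λ_max, λ_min = (122813028/3411409 ± √15081908022896400/11637711365281)/2 = 36, 2304/3411409
σ_max=√36=6, σ_min=√(2304/3411409)=(48/1847) → κ = 230.8750
κ_2(A)·‖δb‖/‖b‖ = 0.2320

0.2320
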